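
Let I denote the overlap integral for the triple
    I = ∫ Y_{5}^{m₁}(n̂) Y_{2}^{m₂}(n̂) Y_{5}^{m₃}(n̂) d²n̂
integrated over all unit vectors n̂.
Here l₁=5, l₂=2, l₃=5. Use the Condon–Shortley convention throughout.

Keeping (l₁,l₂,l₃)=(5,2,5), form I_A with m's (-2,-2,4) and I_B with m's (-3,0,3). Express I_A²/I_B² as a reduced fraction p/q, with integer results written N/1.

72/1

Shared (l₁,l₂,l₃)=(5,2,5): N and (l;000)² cancel in I_A²/I_B².
A: Δ = 2!·8!·2!/13! = 1/38610; Racah Σ t=0..0: t=0:+1/20160 = 1/20160; ⇒ 3j(5 2 5; -2 -2 4)² = 12/715, sgn -1
B: Δ = 2!·8!·2!/13! = 1/38610; Racah Σ t=0..2: t=0:+1/161280 t=1:−1/5040 t=2:+1/5760 = -1/53760; ⇒ 3j(5 2 5; -3 0 3)² = 1/4290, sgn -1
I_A²/I_B² = (12/715)/(1/4290) = 72/1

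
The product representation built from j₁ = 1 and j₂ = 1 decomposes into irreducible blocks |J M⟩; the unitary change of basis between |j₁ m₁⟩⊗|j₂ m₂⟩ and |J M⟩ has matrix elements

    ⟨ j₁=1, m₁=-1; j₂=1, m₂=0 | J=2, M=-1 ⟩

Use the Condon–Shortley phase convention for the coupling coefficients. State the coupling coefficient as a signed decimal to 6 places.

+√(1/2) ≈ +0.707107

j₁+j₂−J=0  J+j₁−j₂=2  J−j₁+j₂=2  j₁+j₂+J+1=5
(j₁±m₁, j₂±m₂, J±M) = (0,2,1,1,1,3)
P² = 2
sum k=0..0:
  [0] +1/2 = 1/2
S = 1/2
C² = P²·S² = 1/2 ; C = +0.707107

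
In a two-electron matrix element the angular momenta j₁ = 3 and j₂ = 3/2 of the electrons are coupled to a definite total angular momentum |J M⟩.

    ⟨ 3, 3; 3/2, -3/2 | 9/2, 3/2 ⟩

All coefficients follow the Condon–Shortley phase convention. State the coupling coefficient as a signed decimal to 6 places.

√[10·0!6!3!/10! · 6!0!0!3!6!3!] = √(1555200/7)
  +(−1)^0/∏(0,0,0,0,6,3)! = 1/4320  (running 1/4320)
⟨..|..⟩ = √(1555200/7)·(1/4320) = +0.109109

+0.109109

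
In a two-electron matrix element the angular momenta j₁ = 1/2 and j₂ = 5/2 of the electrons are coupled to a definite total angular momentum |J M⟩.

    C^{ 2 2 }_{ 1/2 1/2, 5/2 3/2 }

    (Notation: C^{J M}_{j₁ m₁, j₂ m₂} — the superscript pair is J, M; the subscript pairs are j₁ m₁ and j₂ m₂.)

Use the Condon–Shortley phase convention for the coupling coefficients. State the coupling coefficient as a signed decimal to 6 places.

+0.408248

j₁+j₂−J=1  J+j₁−j₂=0  J−j₁+j₂=4  j₁+j₂+J+1=6
(j₁±m₁, j₂±m₂, J±M) = (1,0,4,1,4,0)
P² = 96
sum k=0..0:
  [0] +1/24 = 1/24
S = 1/24
C² = P²·S² = 1/6 ; C = +0.408248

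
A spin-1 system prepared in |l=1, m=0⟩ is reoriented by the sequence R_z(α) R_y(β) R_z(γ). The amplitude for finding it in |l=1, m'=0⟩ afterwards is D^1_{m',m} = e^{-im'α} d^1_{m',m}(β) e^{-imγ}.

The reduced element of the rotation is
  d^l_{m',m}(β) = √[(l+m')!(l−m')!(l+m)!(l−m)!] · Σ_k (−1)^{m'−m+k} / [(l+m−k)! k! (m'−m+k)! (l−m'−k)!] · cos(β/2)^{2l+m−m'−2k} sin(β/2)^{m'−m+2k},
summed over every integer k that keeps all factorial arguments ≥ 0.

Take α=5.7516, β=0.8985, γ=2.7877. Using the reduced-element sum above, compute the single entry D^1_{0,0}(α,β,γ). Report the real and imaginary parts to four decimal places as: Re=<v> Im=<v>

Re=0.6228 Im=0.0000

D^1_{0,0}(5.7516,0.8985,2.7877) = e^{-i·0·5.7516}·d^1_{0,0}(0.8985)·e^{-i·0·2.7877}. Compute d first:
c=cos(0.898500/2)=0.900773, s=sin(0.898500/2)=0.434290; N=√[1·1·1·1]=1.000000
k∈{0,1} keeps every argument non-negative
  k=0: (−1)^0·1.0000/(1)·0.9008^2·0.4343^0 = +0.811392
  k=1: (−1)^1·1.0000/(1)·0.9008^0·0.4343^2 = -0.188608
d^1_{0,0}(0.8985) = +0.811392 -0.188608 = +0.622784
Phases: e^{-i·(0)·5.7516}=+1.000000+0.000000i, e^{-i·(0)·2.7877}=+1.000000+0.000000i ⇒ D=+0.622784+0.000000i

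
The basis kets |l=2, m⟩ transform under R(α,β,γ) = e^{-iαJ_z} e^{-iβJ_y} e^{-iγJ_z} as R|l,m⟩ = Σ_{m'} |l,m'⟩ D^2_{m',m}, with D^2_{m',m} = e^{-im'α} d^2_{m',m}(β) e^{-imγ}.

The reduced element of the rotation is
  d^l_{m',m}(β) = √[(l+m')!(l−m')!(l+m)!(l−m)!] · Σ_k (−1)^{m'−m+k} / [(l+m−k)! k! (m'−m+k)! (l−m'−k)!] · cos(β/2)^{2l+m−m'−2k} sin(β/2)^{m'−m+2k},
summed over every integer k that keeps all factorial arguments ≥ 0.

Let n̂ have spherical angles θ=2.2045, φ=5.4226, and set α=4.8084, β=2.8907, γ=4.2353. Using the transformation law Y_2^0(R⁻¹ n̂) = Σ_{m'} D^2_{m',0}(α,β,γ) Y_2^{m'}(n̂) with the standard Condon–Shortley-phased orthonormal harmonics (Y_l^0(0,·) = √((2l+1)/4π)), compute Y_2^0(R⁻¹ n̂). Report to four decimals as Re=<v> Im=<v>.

Need the full column D^2_{m',0} for m'=−2..2 at α=4.8084, β=2.8907, γ=4.2353.
cos(β/2)=0.125118, sin(β/2)=0.992142
d^2_{-2,0}: single k=2 term ⇒ +0.037745;  D = -0.037051-0.007203i
d^2_{-1,0}: k∈[1..2] ⇒ +0.004760 -0.299306 = -0.294546;  D = -0.028236+0.293189i
d^2_{0,0}: k∈[0..2] ⇒ +0.000245 -0.061637 +0.968936 = +0.907544;  D = +0.907544+0.000000i
d^2_{1,0}: k∈[0..1] ⇒ -0.004760 +0.299306 = +0.294546;  D = +0.028236+0.293189i
d^2_{2,0}: single k=0 term ⇒ +0.037745;  D = -0.037051+0.007203i
Y_2^{m'}(θ=2.2045,φ=5.4226) and Σ D·Y over m':
  (-0.0371-0.0072i)·(-0.0376+0.2480i)  (-0.0282+0.2932i)·(-0.2403-0.2795i)  (+0.9075+0.0000i)·(+0.0164+0.0000i)  (+0.0282+0.2932i)·(+0.2403-0.2795i)  (-0.0371+0.0072i)·(-0.0376-0.2480i)
Y_2^0(R⁻¹ n̂) = +0.198673-0.000000i

Re=0.1987 Im=0.0000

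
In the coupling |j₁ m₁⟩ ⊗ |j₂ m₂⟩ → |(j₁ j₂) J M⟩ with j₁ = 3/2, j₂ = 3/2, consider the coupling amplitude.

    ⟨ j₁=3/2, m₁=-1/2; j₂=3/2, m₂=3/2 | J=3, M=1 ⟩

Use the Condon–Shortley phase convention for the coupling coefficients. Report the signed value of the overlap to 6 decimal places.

j₁+j₂−J=0  J+j₁−j₂=3  J−j₁+j₂=3  j₁+j₂+J+1=7
(j₁±m₁, j₂±m₂, J±M) = (1,2,3,0,4,2)
P² = 144/5
sum k=0..0:
  [0] +1/12 = 1/12
S = 1/12
C² = P²·S² = 1/5 ; C = +0.447214

+0.447214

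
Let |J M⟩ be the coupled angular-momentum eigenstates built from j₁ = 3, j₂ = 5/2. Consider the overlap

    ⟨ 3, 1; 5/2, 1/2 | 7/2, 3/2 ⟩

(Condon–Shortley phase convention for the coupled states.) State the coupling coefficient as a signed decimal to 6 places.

-0.487950  (= −√(5/21))

√[8·2!4!3!/10! · 4!2!3!2!5!2!] = √(3072/35)
  +(−1)^0/∏(0,2,2,3,2,0)! = 1/48  (running 1/48)
  +(−1)^1/∏(1,1,1,2,3,1)! = -1/12  (running -1/16)
  +(−1)^2/∏(2,0,0,1,4,2)! = 1/96  (running -5/96)
⟨..|..⟩ = √(3072/35)·(-5/96) = -0.487950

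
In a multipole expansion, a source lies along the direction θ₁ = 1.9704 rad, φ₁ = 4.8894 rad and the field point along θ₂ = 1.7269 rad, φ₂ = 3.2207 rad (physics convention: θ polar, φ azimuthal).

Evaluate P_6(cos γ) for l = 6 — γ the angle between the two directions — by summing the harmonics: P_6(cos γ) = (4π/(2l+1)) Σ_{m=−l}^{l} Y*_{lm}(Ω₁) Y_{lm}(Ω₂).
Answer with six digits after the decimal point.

Term-by-term m-sum for l=6 (normalisation 4π/13 = 0.966644):
  m=-6: Y*=-0.14381 - 0.25786j  Y=0.39927 - 0.20515j  product -0.11032 - 0.07345j
  m=-5: Y*=-0.33430 + 0.27353j  Y=0.22584 - 0.09430j  product -0.04971 + 0.09330j
  m=-4: Y*=0.12980 + 0.11112j  Y=-0.23703 + 0.07761j  product -0.03939 - 0.01627j
  m=-3: Y*=-0.13395 + 0.22807j  Y=-0.25943 + 0.06275j  product 0.02044 - 0.06757j
  m=-2: Y*=0.25108 + 0.09280j  Y=0.18335 - 0.02925j  product 0.04875 + 0.00967j
  m=-1: Y*=-0.03159 + 0.17662j  Y=0.27085 - 0.02147j  product -0.00477 + 0.04852j
  m=+0: Y*=0.28462 + 0.00000j  Y=-0.16800 + 0.00000j  product -0.04782 + 0.00000j
  m=+1: Y*=0.03159 + 0.17662j  Y=-0.27085 - 0.02147j  product -0.00477 - 0.04852j
  m=+2: Y*=0.25108 - 0.09280j  Y=0.18335 + 0.02925j  product 0.04875 - 0.00967j
  m=+3: Y*=0.13395 + 0.22807j  Y=0.25943 + 0.06275j  product 0.02044 + 0.06757j
  m=+4: Y*=0.12980 - 0.11112j  Y=-0.23703 - 0.07761j  product -0.03939 + 0.01627j
  m=+5: Y*=0.33430 + 0.27353j  Y=-0.22584 - 0.09430j  product -0.04971 - 0.09330j
  m=+6: Y*=-0.14381 + 0.25786j  Y=0.39927 + 0.20515j  product -0.11032 + 0.07345j
Accumulated sum -0.31780 + 0.00000j; after 4π/(2l+1) scaling, -0.30720 + 0.00000j ⇒ P_6 = -0.307196

-0.307196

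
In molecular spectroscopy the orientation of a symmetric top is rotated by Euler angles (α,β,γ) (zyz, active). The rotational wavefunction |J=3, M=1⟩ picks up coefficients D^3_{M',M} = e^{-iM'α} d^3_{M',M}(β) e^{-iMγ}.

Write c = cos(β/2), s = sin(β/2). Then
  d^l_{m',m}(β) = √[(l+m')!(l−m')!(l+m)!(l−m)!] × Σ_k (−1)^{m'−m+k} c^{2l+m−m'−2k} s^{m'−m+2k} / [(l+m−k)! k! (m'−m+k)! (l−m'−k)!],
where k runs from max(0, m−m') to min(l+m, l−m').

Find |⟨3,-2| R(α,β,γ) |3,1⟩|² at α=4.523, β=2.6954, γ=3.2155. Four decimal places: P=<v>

First d^3_{-2,1}(β=2.6954), then the phase factors e^{-i(-2)α} and e^{-i(1)γ}:
With c≡cos(β/2)=0.221250 and s≡sin(β/2)=0.975217, N=[1·120·24·2]^{1/2}=75.894664
The bounds max(0,m−m')=3 and min(l+m,l−m')=4 give 2 terms
  k=3: (−1)^0·75.8947/(12)·0.2213^3·0.9752^3 = +0.063531
  k=4: (−1)^1·75.8947/(24)·0.2213^1·0.9752^5 = -0.617149
d^3_{-2,1}(2.6954) = +0.063531 -0.617149 = -0.553618
|D^3_{-2,1}|² = |d^3_{-2,1}(β)|² = (-0.553618)² = 0.306493 (the z-rotation phases have unit modulus)

P=0.3065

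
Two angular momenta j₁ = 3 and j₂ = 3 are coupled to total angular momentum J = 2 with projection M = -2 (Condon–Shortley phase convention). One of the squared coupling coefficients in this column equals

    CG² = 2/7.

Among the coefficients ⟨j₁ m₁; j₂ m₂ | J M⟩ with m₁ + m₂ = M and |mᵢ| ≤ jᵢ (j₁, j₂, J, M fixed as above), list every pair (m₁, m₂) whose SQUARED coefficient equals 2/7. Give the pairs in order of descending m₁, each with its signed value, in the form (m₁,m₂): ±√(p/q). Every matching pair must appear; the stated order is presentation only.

Admissible pairs with m₁+m₂ = M = -2: (-3,1), (-2,0), (-1,-1), (0,-2), (1,-3)
  (m₁,m₂)=(1,-3): CG² = 5/42, CG = +√(5/42)
  (m₁,m₂)=(0,-2): CG² = 5/21, CG = −√(5/21)
  (m₁,m₂)=(-1,-1): CG² = 2/7, CG = +√(2/7)   ← matches the target
  (m₁,m₂)=(-2,0): CG² = 5/21, CG = −√(5/21)
  (m₁,m₂)=(-3,1): CG² = 5/42, CG = +√(5/42)
Pairs with CG² = 2/7: (-1,-1): +√(2/7)

(-1,-1): +√(2/7)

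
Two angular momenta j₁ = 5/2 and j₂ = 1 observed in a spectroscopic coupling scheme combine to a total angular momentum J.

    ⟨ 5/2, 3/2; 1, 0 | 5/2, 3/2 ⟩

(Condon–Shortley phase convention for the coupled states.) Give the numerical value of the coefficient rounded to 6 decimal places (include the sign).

+0.507093  (= +√(9/35))

triangle: 1!×4!×1!/7! = 24/5040
(j±m)!: 4!×1!×1!×1!×4!×1! = 576
prefactor² = (2J+1)×Δ×N² = 576/35
  k=0: +1/(0!×1!×1!×1!×3!×0!) = 1/6
  k=1: −1/(1!×0!×0!×0!×4!×1!) = -1/24
Σ = 1/8  ⇒  CG² = 576/35×(1/8)² = 9/35
CG = +√(9/35) = +0.507093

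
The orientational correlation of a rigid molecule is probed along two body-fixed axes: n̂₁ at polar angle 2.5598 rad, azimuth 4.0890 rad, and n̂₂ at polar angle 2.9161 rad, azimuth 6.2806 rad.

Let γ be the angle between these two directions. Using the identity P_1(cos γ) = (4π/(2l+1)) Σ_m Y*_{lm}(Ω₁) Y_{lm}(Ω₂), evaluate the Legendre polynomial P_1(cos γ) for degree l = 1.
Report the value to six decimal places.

Expand P_1 via completeness: Σ_{m} conj(Y_{1,m}) at Ω₁ times Y_{1,m} at Ω₂ —
  m=-1: Y*=(-0.110837, -0.154146)  Y=(0.077248, 0.000200)  product (-0.008531, -0.011930)
  m=+0: Y*=(-0.408217, -0.000000)  Y=(-0.476233, 0.000000)  product (0.194406, 0.000000)
  m=+1: Y*=(0.110837, -0.154146)  Y=(-0.077248, 0.000200)  product (-0.008531, 0.011930)
Total Σ_m = (0.177344, 0.000000). Multiply by 4.188790: (0.742858, 0.000000). P_1(cos γ) = 0.742858

0.742858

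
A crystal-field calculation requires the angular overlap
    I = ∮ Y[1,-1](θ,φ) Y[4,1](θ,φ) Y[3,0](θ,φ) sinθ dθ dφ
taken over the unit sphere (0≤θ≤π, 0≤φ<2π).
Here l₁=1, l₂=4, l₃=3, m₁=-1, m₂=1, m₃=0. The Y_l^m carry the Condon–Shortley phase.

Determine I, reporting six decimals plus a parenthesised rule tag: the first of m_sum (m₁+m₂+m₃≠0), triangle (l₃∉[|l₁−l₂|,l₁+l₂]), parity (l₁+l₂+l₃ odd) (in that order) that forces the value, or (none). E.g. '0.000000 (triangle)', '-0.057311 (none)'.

Rules hold: Σm=0, L=8 even, 3≤3≤5.
N = 3·9·7 = 189
Δ = 2!·0!·6!/9! = 1/252
Racah Σ t=1..1: t=1:−1/36 = -1/36
⇒ 3j(1 4 3; 0 0 0)² = 4/63, sgn +1
Racah Σ t=2..2: t=2:+1/72 = 1/72
⇒ 3j(1 4 3; -1 1 0)² = 5/126, sgn -1
4πI² = N·(3j₀)²·(3jₘ)² = 10/21
I = -1·√(0.47619/4π) = -0.19466390
No selection rule forces the value: the integral is nonzero (none).

-0.194664 (none)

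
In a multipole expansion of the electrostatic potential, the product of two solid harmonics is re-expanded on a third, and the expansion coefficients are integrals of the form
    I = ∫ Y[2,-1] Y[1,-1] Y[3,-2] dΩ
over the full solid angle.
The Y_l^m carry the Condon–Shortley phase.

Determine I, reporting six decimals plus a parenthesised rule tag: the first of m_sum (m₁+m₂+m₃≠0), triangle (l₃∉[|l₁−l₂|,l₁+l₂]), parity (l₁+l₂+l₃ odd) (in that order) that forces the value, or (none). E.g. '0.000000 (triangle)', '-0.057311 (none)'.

m-sum = -1 − 1 − 2 = -4 ≠ 0 ⇒ I = 0

0.000000 (m_sum)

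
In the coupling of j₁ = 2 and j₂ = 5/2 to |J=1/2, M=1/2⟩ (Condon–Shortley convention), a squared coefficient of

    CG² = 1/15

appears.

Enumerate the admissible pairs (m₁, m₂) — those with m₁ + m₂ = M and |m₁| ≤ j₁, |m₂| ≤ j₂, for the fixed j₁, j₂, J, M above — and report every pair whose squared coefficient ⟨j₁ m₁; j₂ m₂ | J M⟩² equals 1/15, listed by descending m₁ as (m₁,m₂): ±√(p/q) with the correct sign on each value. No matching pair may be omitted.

Admissible pairs with m₁+m₂ = M = 1/2: (-2,5/2), (-1,3/2), (0,1/2), (1,-1/2), (2,-3/2)
  (m₁,m₂)=(2,-3/2): CG² = 1/15, CG = +√(1/15)   ← matches the target
  (m₁,m₂)=(1,-1/2): CG² = 2/15, CG = −√(2/15)
  (m₁,m₂)=(0,1/2): CG² = 1/5, CG = +√(1/5)
  (m₁,m₂)=(-1,3/2): CG² = 4/15, CG = −√(4/15)
  (m₁,m₂)=(-2,5/2): CG² = 1/3, CG = +√(1/3)
Pairs with CG² = 1/15: (2,-3/2): +√(1/15)

(2,-3/2): +√(1/15)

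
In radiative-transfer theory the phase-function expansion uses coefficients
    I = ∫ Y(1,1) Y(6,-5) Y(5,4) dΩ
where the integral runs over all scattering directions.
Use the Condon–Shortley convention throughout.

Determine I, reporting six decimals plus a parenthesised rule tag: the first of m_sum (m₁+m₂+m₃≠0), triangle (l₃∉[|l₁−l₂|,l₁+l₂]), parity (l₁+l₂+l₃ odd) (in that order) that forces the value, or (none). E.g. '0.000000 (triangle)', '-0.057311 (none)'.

Checks pass: Σm=0; 12 even; l₃=5∈[5,7].
(2·1+1)(2·6+1)(2·5+1) = 429
Δ: 2! 0! 10! / 13! → 1/858
sum: t=1:−1/14400 = -1/14400
3j²(1 6 5; 0 0 0) = Δ·Π!·Σ² = 6/143  (sign +1)
sum: t=0:+1/725760 = 1/725760
3j²(1 6 5; 1 -5 4) = Δ·Π!·Σ² = 5/78  (sign -1)
combine: 4πI² = 429·6/143·5/78 = 15/13
take √, sign -1: I = -0.30301841
No selection rule forces the value: the integral is nonzero (none).

-0.303018 (none)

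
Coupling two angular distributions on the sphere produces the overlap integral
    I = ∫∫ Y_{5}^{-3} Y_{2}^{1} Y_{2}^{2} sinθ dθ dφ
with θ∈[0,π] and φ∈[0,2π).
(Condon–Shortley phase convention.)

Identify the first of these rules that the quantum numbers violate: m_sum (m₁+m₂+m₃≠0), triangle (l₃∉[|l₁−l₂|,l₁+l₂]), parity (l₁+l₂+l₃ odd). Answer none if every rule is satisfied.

triangle

m₁+m₂+m₃ = -3 + 1 + 2 = 0  ✓
triangle: need |l₁−l₂| ≤ l₃ ≤ l₁+l₂ = [3,7]; l₃=2 is outside  ✗
parity: l₁+l₂+l₃ = 9 is odd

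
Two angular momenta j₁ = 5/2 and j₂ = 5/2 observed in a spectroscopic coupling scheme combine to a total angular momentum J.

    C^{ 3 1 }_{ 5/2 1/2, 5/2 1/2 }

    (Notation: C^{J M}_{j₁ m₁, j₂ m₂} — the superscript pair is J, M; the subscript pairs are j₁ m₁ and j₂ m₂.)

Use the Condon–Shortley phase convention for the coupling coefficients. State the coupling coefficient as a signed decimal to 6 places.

triangle: 2!×3!×3!/9! = 72/362880
(j±m)!: 3!×2!×3!×2!×4!×2! = 6912
prefactor² = (2J+1)×Δ×N² = 48/5
  k=0: +1/(0!×2!×2!×3!×1!×0!) = 1/24
  k=1: −1/(1!×1!×1!×2!×2!×1!) = -1/4
  k=2: +1/(2!×0!×0!×1!×3!×2!) = 1/24
Σ = -1/6  ⇒  CG² = 48/5×(-1/6)² = 4/15
CG = −√(4/15) = -0.516398

-0.516398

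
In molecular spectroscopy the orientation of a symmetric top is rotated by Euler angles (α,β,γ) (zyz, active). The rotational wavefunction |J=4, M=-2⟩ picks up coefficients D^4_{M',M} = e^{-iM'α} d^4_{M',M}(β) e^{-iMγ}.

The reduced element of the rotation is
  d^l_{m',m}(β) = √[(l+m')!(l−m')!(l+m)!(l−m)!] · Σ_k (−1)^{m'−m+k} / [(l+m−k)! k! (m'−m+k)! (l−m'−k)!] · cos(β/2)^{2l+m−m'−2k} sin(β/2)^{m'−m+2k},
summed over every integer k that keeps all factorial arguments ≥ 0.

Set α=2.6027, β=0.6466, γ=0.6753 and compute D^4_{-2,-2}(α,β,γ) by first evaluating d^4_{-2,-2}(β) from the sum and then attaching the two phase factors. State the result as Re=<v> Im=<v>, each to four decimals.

D^4_{-2,-2}(2.6027,0.6466,0.6753) = e^{-i·-2·2.6027}·d^4_{-2,-2}(0.6466)·e^{-i·-2·0.6753}. Compute d first:
c=cos(0.646600/2)=0.948192, s=sin(0.646600/2)=0.317697; N=√[2·720·2·720]=1440.000000
k∈{0,1,2} keeps every argument non-negative
  k=0: (−1)^0·1440.0000/(1440)·0.9482^8·0.3177^0 = +0.653388
  k=1: (−1)^1·1440.0000/(120)·0.9482^6·0.3177^2 = -0.880211
  k=2: (−1)^2·1440.0000/(96)·0.9482^4·0.3177^4 = +0.123518
d^4_{-2,-2}(0.6466) = +0.653388 -0.880211 +0.123518 = -0.103305
Attach z-rotation phases: D = e^{-i(-2)(2.6027)}·(-0.103305)·e^{-i(-2)(0.6753)} = -0.099484-0.027835i

Re=-0.0995 Im=-0.0278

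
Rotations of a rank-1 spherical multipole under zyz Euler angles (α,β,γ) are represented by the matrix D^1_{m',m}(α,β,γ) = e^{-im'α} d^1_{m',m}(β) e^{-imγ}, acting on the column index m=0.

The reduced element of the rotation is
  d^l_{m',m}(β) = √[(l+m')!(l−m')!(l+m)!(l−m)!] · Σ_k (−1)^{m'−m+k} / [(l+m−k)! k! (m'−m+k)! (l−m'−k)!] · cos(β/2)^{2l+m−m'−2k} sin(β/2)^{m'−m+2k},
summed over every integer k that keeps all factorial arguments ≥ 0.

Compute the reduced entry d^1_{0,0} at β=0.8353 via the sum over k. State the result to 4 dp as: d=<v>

d=0.6710

d^1_{0,0}(β=0.8353) via the finite sum:
Half-angle: c=0.914045, s=0.405614. N=√(1·1·1·1)=1.000000
k: max(0,(0)−(0))=0 … min(1+(0),1−(0))=1
  k=0: (−1)^0·1.0000/(1)·0.9140^2·0.4056^0 = +0.835478
  k=1: (−1)^1·1.0000/(1)·0.9140^0·0.4056^2 = -0.164522
d^1_{0,0}(0.8353) = +0.835478 -0.164522 = +0.670955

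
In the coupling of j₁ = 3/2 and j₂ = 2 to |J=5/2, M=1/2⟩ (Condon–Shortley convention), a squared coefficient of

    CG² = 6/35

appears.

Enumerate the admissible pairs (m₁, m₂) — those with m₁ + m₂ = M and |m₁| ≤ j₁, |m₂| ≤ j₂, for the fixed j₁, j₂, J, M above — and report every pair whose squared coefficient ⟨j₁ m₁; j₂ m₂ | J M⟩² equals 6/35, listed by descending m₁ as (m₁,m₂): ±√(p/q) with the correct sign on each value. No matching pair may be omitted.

(-3/2,2): −√(6/35)

Admissible pairs with m₁+m₂ = M = 1/2: (-3/2,2), (-1/2,1), (1/2,0), (3/2,-1)
  (m₁,m₂)=(3/2,-1): CG² = 27/70, CG = +√(27/70)
  (m₁,m₂)=(1/2,0): CG² = 3/35, CG = +√(3/35)
  (m₁,m₂)=(-1/2,1): CG² = 5/14, CG = −√(5/14)
  (m₁,m₂)=(-3/2,2): CG² = 6/35, CG = −√(6/35)   ← matches the target
Pairs with CG² = 6/35: (-3/2,2): −√(6/35)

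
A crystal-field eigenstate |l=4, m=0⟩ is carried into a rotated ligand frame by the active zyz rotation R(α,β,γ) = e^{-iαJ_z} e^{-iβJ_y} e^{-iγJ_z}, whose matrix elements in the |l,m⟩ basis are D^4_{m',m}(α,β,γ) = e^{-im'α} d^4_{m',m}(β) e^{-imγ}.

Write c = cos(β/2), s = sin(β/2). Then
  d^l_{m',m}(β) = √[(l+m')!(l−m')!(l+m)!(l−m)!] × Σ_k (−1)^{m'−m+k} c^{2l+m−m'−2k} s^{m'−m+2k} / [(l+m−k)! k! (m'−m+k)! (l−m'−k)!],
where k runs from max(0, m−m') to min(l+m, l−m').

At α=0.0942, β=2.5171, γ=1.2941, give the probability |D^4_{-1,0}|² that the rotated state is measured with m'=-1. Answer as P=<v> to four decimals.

First d^4_{-1,0}(β=2.5171), then the phase factors e^{-i(-1)α} and e^{-i(0)γ}:
Half-angle: c=0.307197, s=0.951646. N=√(6·120·24·24)=643.987578
The bounds max(0,m−m')=1 and min(l+m,l−m')=4 give 4 terms
  k=1: (−1)^0·643.9876/(144)·0.3072^7·0.9516^1 = +0.001099
  k=2: (−1)^1·643.9876/(24)·0.3072^5·0.9516^3 = -0.063267
  k=3: (−1)^2·643.9876/(24)·0.3072^3·0.9516^5 = +0.607148
  k=4: (−1)^3·643.9876/(144)·0.3072^1·0.9516^7 = -0.971091
d^4_{-1,0}(2.5171) = +0.001099 -0.063267 +0.607148 -0.971091 = -0.426111
|D^4_{-1,0}|² = |d^4_{-1,0}(β)|² = (-0.426111)² = 0.181571 (the z-rotation phases have unit modulus)

P=0.1816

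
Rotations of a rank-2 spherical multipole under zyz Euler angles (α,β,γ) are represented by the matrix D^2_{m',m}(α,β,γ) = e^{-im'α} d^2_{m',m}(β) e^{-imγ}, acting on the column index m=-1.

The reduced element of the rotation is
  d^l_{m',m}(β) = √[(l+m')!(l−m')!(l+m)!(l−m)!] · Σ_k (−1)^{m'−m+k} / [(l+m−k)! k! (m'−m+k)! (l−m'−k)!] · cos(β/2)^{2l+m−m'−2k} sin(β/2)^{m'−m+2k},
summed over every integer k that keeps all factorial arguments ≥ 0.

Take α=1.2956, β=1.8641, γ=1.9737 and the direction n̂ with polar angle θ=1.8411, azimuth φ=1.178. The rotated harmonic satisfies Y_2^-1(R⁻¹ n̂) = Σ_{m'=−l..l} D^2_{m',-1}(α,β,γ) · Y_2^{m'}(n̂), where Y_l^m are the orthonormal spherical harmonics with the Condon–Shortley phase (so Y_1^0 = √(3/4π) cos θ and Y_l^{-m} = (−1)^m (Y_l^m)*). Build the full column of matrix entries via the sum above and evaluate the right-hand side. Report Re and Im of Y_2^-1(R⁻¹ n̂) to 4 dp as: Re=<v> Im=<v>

Re=-0.0735 Im=-0.0489

Need the full column D^2_{m',-1} for m'=−2..2 at α=1.2956, β=1.8641, γ=1.9737.
cos(β/2)=0.596189, sin(β/2)=0.802844
d^2_{-2,-1}: single k=1 term ⇒ +0.340262;  D = -0.050003-0.336568i
d^2_{-1,-1}: k∈[0..1] ⇒ +0.126339 -0.687309 = -0.560970;  D = +0.556402+0.071445i
d^2_{0,-1}: k∈[0..1] ⇒ -0.416735 +0.755706 = +0.338972;  D = -0.132908+0.311829i
d^2_{1,-1}: k∈[0..1] ⇒ +0.687309 -0.415455 = +0.271854;  D = +0.211710+0.170538i
d^2_{2,-1}: single k=0 term ⇒ -0.617032;  D = -0.503083+0.357260i
Y_2^{m'}(θ=1.8411,φ=1.178) and Σ D·Y over m':
  (-0.0500-0.3366i)·(-0.2536-0.2537i)  (+0.5564+0.0714i)·(-0.0761+0.1837i)  (-0.1329+0.3118i)·(-0.2479+0.0000i)  (+0.2117+0.1705i)·(+0.0761+0.1837i)  (-0.5031+0.3573i)·(-0.2536+0.2537i)
Y_2^-1(R⁻¹ n̂) = -0.073482-0.048900i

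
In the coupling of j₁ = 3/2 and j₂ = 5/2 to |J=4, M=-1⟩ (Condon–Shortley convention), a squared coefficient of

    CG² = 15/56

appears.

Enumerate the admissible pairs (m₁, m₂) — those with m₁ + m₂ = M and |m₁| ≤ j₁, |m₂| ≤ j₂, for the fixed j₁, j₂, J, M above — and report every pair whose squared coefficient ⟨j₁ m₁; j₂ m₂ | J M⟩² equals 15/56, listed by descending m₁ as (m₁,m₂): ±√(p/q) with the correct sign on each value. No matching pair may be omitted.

(1/2,-3/2): +√(15/56)

Admissible pairs with m₁+m₂ = M = -1: (-3/2,1/2), (-1/2,-1/2), (1/2,-3/2), (3/2,-5/2)
  (m₁,m₂)=(3/2,-5/2): CG² = 1/56, CG = +√(1/56)
  (m₁,m₂)=(1/2,-3/2): CG² = 15/56, CG = +√(15/56)   ← matches the target
  (m₁,m₂)=(-1/2,-1/2): CG² = 15/28, CG = +√(15/28)
  (m₁,m₂)=(-3/2,1/2): CG² = 5/28, CG = +√(5/28)
Pairs with CG² = 15/56: (1/2,-3/2): +√(15/56)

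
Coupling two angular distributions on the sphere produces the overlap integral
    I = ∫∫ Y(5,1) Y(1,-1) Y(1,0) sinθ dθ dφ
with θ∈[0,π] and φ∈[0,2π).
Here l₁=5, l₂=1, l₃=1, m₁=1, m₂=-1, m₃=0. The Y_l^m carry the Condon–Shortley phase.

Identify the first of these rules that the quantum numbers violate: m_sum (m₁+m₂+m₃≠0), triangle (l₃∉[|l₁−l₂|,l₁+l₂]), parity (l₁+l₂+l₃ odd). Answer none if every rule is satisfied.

azimuthal sum: 1 − 1 + 0 = 0  ✓
l₃ must lie in [4,6]; have l₃=1  ✗
L = 5 + 1 + 1 = 7 (odd)

triangle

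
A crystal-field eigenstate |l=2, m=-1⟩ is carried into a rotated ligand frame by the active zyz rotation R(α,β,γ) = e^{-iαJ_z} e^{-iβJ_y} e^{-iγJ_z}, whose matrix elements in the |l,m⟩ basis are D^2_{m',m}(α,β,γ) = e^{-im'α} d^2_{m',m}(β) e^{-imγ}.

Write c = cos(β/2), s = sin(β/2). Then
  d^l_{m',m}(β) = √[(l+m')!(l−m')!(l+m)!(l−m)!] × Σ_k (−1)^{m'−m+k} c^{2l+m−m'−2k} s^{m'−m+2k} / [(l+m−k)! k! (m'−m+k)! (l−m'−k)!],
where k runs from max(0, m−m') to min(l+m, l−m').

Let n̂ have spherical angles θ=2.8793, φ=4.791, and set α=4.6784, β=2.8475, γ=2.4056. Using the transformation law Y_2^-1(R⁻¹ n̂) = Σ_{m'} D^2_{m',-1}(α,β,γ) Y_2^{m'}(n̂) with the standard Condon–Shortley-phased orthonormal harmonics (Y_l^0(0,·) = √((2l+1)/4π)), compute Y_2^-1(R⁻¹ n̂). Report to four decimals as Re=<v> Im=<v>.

Re=-0.0040 Im=0.0340

Need the full column D^2_{m',-1} for m'=−2..2 at α=4.6784, β=2.8475, γ=2.4056.
cos(β/2)=0.146517, sin(β/2)=0.989208
d^2_{-2,-1}: single k=1 term ⇒ +0.006223;  D = +0.004318-0.004481i
d^2_{-1,-1}: k∈[0..1] ⇒ +0.000461 -0.063019 = -0.062558;  D = -0.043548-0.044912i
d^2_{0,-1}: k∈[0..1] ⇒ -0.007621 +0.347397 = +0.339776;  D = -0.251830+0.228100i
d^2_{1,-1}: k∈[0..1] ⇒ +0.063019 -0.957526 = -0.894507;  D = +0.577627+0.683001i
d^2_{2,-1}: single k=0 term ⇒ -0.283649;  D = -0.222679+0.175700i
Y_2^{m'}(θ=2.8793,φ=4.791) and Σ D·Y over m':
  (+0.0043-0.0045i)·(-0.0257+0.0041i)  (-0.0435-0.0449i)·(-0.0152-0.1929i)  (-0.2518+0.2281i)·(+0.5672+0.0000i)  (+0.5776+0.6830i)·(+0.0152-0.1929i)  (-0.2227+0.1757i)·(-0.0257-0.0041i)
Y_2^-1(R⁻¹ n̂) = -0.003991+0.033954i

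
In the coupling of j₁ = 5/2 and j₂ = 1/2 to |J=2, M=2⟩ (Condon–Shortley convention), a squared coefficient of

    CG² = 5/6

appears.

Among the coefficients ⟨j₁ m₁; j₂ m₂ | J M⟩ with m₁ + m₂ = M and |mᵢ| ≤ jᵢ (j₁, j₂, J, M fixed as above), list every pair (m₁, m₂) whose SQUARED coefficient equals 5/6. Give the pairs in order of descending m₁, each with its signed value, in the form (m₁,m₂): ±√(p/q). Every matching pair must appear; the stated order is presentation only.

(5/2,-1/2): +√(5/6)

Admissible pairs with m₁+m₂ = M = 2: (3/2,1/2), (5/2,-1/2)
  (m₁,m₂)=(5/2,-1/2): CG² = 5/6, CG = +√(5/6)   ← matches the target
  (m₁,m₂)=(3/2,1/2): CG² = 1/6, CG = −√(1/6)
Pairs with CG² = 5/6: (5/2,-1/2): +√(5/6)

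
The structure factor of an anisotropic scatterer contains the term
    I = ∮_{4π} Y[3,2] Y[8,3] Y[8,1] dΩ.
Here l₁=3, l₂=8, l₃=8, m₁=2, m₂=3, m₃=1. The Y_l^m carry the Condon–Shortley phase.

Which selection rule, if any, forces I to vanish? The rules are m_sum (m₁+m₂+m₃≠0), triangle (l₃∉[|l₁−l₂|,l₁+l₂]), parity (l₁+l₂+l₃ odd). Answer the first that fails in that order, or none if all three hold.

m_sum

Σmᵢ = 6  ✗
l₃∈[|l₁−l₂|,l₁+l₂]=[5,11], have l₃=8
Σlᵢ = 19 ⇒ odd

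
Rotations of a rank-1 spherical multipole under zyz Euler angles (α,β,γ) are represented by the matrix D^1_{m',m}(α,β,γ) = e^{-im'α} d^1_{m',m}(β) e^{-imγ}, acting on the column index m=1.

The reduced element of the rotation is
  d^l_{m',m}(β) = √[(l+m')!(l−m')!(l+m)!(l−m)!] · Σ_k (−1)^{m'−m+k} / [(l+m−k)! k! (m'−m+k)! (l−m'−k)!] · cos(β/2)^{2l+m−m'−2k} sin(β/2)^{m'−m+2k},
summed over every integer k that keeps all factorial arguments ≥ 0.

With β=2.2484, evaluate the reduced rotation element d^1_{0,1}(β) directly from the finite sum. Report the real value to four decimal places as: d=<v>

d=0.5509

d^1_{0,1}(β=2.2484) via the finite sum:
With c≡cos(β/2)=0.431898 and s≡sin(β/2)=0.901922, N=[1·1·2·1]^{1/2}=1.414214
k∈{1} keeps every argument non-negative
  k=1: (−1)^0·1.4142/(1)·0.4319^1·0.9019^1 = +0.550891
d^1_{0,1}(2.2484) = +0.550891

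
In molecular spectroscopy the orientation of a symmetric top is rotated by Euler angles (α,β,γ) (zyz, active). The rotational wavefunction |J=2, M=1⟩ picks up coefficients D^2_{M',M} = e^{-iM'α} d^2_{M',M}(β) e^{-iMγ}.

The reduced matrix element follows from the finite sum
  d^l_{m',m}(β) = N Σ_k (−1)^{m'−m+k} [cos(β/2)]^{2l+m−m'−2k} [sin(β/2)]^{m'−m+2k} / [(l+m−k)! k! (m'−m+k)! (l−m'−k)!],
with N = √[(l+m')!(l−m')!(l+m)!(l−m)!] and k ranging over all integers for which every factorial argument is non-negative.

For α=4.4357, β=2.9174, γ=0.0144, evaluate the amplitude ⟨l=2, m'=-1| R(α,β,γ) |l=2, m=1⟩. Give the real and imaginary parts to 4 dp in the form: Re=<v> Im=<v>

Re=0.2692 Im=0.8986

First d^2_{-1,1}(β=2.9174), then the phase factors e^{-i(-1)α} and e^{-i(1)γ}:
c=cos(2.917400/2)=0.111862, s=sin(2.917400/2)=0.993724; N=√[1·6·6·1]=6.000000
Admissible k: 2..3 (factorial args all ≥0)
  k=2: (−1)^0·6.0000/(2)·0.1119^2·0.9937^2 = +0.037069
  k=3: (−1)^1·6.0000/(6)·0.1119^0·0.9937^4 = -0.975130
d^2_{-1,1}(2.9174) = +0.037069 -0.975130 = -0.938061
Phases: e^{-i·(-1)·4.4357}=-0.273172-0.961965i, e^{-i·(1)·0.0144}=+0.999896-0.014400i ⇒ D=+0.269219+0.898599i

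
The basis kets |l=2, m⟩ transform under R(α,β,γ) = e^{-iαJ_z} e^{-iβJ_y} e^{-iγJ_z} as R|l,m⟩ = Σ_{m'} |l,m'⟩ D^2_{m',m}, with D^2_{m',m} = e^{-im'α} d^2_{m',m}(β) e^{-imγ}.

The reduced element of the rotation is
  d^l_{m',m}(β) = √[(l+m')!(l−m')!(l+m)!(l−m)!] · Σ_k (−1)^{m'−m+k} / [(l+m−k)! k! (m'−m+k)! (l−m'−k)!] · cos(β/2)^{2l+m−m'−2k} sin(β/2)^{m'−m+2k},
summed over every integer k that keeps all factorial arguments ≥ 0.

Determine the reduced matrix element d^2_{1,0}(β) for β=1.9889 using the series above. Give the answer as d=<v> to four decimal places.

d=0.4544

d^2_{1,0}(β=1.9889) via the finite sum:
With c≡cos(β/2)=0.544964 and s≡sin(β/2)=0.838459, N=[6·1·2·2]^{1/2}=4.898979
Admissible k: 0..1 (factorial args all ≥0)
  k=0: (−1)^1·4.8990/(2)·0.5450^3·0.8385^1 = -0.332400
  k=1: (−1)^2·4.8990/(2)·0.5450^1·0.8385^3 = +0.786846
d^2_{1,0}(1.9889) = -0.332400 +0.786846 = +0.454445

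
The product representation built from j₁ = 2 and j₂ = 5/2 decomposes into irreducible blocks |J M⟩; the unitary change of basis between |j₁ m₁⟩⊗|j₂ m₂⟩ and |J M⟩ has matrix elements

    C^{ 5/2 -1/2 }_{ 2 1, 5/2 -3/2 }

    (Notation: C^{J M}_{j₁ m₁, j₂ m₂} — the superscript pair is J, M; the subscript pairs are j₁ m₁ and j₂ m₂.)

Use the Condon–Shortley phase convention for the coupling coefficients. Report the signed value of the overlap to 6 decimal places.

j₁+j₂−J=2  J+j₁−j₂=2  J−j₁+j₂=3  j₁+j₂+J+1=8
(j₁±m₁, j₂±m₂, J±M) = (3,1,1,4,2,3)
P² = 216/35
sum k=0..1:
  [0] +1/4 = 1/4
  [1] −1/12 = -1/12
S = 1/6
C² = P²·S² = 6/35 ; C = +0.414039

+√(6/35) = +0.414039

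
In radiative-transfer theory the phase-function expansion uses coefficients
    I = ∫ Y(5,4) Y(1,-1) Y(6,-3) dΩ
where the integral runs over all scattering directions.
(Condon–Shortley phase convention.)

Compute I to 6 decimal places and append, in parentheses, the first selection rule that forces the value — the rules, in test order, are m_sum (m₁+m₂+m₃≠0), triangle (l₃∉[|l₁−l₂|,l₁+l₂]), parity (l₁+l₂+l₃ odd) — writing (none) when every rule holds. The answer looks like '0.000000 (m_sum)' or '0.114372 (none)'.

-0.070770 (none)

Checks pass: Σm=0; 12 even; l₃=6∈[4,6].
(2·5+1)(2·1+1)(2·6+1) = 429
Δ: 0! 10! 2! / 13! → 1/858
sum: t=0:+1/14400 = 1/14400
3j²(5 1 6; 0 0 0) = Δ·Π!·Σ² = 6/143  (sign +1)
sum: t=0:+1/725760 = 1/725760
3j²(5 1 6; 4 -1 -3) = Δ·Π!·Σ² = 1/286  (sign -1)
combine: 4πI² = 429·6/143·1/286 = 9/143
take √, sign -1: I = -0.07076985
No selection rule forces the value: the integral is nonzero (none).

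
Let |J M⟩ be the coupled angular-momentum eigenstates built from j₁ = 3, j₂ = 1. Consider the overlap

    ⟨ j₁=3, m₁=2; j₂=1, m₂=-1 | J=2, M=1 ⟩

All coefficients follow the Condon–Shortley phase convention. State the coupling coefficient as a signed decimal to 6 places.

+√(10/21) = +0.690066

triangle: 2!·4!·0!/7! = 48/5040
(j±m)!: 5!·1!·0!·2!·3!·1! = 1440
prefactor² = (2J+1)·Δ·N² = 480/7
  k=0: +1/(0!·2!·1!·0!·3!·0!) = 1/12
Σ = 1/12  ⇒  CG² = 480/7·(1/12)² = 10/21
CG = +√(10/21) = +0.690066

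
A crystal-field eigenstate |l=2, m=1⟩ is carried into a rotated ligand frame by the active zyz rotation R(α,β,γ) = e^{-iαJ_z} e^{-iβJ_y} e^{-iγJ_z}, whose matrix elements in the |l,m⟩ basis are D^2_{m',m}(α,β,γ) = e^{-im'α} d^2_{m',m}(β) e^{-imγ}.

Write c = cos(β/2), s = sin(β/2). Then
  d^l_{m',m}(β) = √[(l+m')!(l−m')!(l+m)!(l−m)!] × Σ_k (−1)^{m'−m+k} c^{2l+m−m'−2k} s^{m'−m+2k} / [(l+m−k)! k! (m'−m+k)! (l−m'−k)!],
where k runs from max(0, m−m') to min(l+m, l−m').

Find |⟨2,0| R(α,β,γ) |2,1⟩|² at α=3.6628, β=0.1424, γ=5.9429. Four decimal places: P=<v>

P=0.0296

Split into d^2_{0,1}(β=0.1424) × two z-phases.
Half-angle: c=0.997466, s=0.071140. N=√(2·2·6·1)=4.898979
k∈{1,2} keeps every argument non-negative
  k=1: (−1)^0·4.8990/(2)·0.9975^3·0.0711^1 = +0.172935
  k=2: (−1)^1·4.8990/(2)·0.9975^1·0.0711^3 = -0.000880
d^2_{0,1}(0.1424) = +0.172935 -0.000880 = +0.172056
|D^2_{0,1}|² = |d^2_{0,1}(β)|² = (+0.172056)² = 0.029603 (the z-rotation phases have unit modulus)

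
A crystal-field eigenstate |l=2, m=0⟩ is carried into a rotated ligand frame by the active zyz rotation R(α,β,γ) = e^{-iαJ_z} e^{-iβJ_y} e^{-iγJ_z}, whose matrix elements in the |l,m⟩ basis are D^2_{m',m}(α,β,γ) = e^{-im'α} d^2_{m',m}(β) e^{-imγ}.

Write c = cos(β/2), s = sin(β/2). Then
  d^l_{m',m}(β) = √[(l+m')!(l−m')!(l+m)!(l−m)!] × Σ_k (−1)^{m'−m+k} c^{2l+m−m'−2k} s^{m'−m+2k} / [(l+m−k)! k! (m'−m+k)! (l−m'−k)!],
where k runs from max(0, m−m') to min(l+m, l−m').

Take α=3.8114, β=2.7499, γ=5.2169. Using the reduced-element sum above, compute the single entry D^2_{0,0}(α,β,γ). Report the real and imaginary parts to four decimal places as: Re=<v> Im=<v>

First d^2_{0,0}(β=2.7499), then the phase factors e^{-i(0)α} and e^{-i(0)γ}:
With c≡cos(β/2)=0.194597 and s≡sin(β/2)=0.980883, N=[2·2·2·2]^{1/2}=4.000000
Admissible k: 0..2 (factorial args all ≥0)
  k=0: (−1)^0·4.0000/(4)·0.1946^4·0.9809^0 = +0.001434
  k=1: (−1)^1·4.0000/(1)·0.1946^2·0.9809^2 = -0.145736
  k=2: (−1)^2·4.0000/(4)·0.1946^0·0.9809^4 = +0.925698
d^2_{0,0}(2.7499) = +0.001434 -0.145736 +0.925698 = +0.781396
Attach z-rotation phases: D = e^{-i(0)(3.8114)}·(+0.781396)·e^{-i(0)(5.2169)} = +0.781396+0.000000i

Re=0.7814 Im=0.0000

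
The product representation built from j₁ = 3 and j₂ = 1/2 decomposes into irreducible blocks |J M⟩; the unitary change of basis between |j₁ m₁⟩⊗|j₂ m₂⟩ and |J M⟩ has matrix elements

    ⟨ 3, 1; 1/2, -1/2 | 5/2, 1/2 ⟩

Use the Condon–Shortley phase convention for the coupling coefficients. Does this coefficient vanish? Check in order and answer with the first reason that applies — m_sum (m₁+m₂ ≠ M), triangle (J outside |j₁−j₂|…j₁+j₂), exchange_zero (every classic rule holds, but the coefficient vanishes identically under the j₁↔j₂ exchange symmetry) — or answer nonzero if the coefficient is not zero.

nonzero

m-sum: m₁+m₂ = 1+(-1/2) = 1/2, M = 1/2  ✓
triangle: |j₁−j₂| = 5/2 ≤ J = 5/2 ≤ j₁+j₂ = 7/2  ✓
exchange: j₁≠j₂ or m₁≠m₂ — the exchange symmetry imposes no constraint here
value check: CG = +√(4/7) = +0.755929 ≠ 0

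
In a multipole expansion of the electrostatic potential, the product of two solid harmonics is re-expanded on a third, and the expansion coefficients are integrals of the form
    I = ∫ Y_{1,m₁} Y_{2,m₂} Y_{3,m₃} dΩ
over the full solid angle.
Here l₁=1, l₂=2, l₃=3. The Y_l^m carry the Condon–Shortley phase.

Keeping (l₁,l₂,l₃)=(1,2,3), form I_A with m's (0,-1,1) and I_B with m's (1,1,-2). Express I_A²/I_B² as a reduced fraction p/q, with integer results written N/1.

l's match ⇒ only the (l;m) 3-j factors differ between A and B.
A: triangle coeff Δ(1,2,3) = 1/105; Σ_t [0,0]: t=0:+1/6 = 1/6; (3j)²=8/105 [(1 2 3; 0 -1 1)], sign=+1
B: triangle coeff Δ(1,2,3) = 1/105; Σ_t [0,0]: t=0:+1/12 = 1/12; (3j)²=2/21 [(1 2 3; 1 1 -2)], sign=-1
I_A²/I_B² = (8/105)/(2/21) = 4/5

4/5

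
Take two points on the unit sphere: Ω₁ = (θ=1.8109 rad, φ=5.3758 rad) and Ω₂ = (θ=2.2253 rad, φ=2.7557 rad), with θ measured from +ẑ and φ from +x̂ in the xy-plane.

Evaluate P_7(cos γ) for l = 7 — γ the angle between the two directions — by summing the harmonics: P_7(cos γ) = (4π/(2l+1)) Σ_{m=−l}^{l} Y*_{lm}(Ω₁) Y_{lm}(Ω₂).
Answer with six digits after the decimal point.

-0.265145

Summing Y*_{l m}(θ₁,φ₁)·Y_{l m}(θ₂,φ₂) over m ∈ [−7, 7]; prefactor 4π/(2·7+1) = 0.837758:
  term(m=-7) = +0.035232-0.019655i   from Y*(Ω₁)=+0.406911-0.027922i, Y(Ω₂)=+0.089478-0.042162i
  term(m=-6) = -0.106100-0.001341i   from Y*(Ω₁)=-0.249698-0.277940i, Y(Ω₂)=+0.192447-0.208845i
  term(m=-5) = -0.031838-0.018831i   from Y*(Ω₁)=+0.014666-0.082727i, Y(Ω₂)=+0.154544-0.412248i
  term(m=-4) = +0.055761+0.098488i   from Y*(Ω₁)=-0.310751+0.164933i, Y(Ω₂)=-0.008757-0.321583i
  term(m=-3) = -0.000018+0.002803i   from Y*(Ω₁)=+0.025465+0.011355i, Y(Ω₂)=+0.040354+0.092061i
  term(m=-2) = -0.059968+0.102864i   from Y*(Ω₁)=+0.078322+0.314631i, Y(Ω₂)=+0.263182+0.256112i
  term(m=-1) = +0.003441-0.001977i   from Y*(Ω₁)=+0.043131-0.055184i, Y(Ω₂)=+0.052497+0.021327i
  term(m=+0) = -0.109516+0.000000i   from Y*(Ω₁)=+0.313807-0.000000i, Y(Ω₂)=-0.348993+0.000000i
  term(m=+1) = +0.003441+0.001977i   from Y*(Ω₁)=-0.043131-0.055184i, Y(Ω₂)=-0.052497+0.021327i
  term(m=+2) = -0.059968-0.102864i   from Y*(Ω₁)=+0.078322-0.314631i, Y(Ω₂)=+0.263182-0.256112i
  term(m=+3) = -0.000018-0.002803i   from Y*(Ω₁)=-0.025465+0.011355i, Y(Ω₂)=-0.040354+0.092061i
  term(m=+4) = +0.055761-0.098488i   from Y*(Ω₁)=-0.310751-0.164933i, Y(Ω₂)=-0.008757+0.321583i
  term(m=+5) = -0.031838+0.018831i   from Y*(Ω₁)=-0.014666-0.082727i, Y(Ω₂)=-0.154544-0.412248i
  term(m=+6) = -0.106100+0.001341i   from Y*(Ω₁)=-0.249698+0.277940i, Y(Ω₂)=+0.192447+0.208845i
  term(m=+7) = +0.035232+0.019655i   from Y*(Ω₁)=-0.406911-0.027922i, Y(Ω₂)=-0.089478-0.042162i
Total Σ_m = -0.316494-0.000000i. Multiply by 0.837758: -0.265145-0.000000i. P_7(cos γ) = -0.265145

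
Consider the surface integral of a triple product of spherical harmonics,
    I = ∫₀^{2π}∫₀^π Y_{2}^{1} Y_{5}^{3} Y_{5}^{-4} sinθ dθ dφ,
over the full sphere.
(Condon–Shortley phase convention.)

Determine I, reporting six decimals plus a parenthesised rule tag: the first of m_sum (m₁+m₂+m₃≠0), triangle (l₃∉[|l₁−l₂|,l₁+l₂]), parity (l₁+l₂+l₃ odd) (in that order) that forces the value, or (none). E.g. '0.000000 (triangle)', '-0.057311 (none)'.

0.196098 (none)

Checks pass: Σm=0; 12 even; l₃=5∈[3,7].
(2·2+1)(2·5+1)(2·5+1) = 605
Δ: 2! 2! 8! / 13! → 1/38610
sum: t=0:+1/2880 t=1:−1/576 t=2:+1/2880 = -1/960
3j²(2 5 5; 0 0 0) = Δ·Π!·Σ² = 10/429  (sign +1)
sum: t=0:+1/80640 t=1:−1/10080 = -1/11520
3j²(2 5 5; 1 3 -4) = Δ·Π!·Σ² = 49/1430  (sign +1)
combine: 4πI² = 605·10/429·49/1430 = 245/507
take √, sign +1: I = 0.19609844
No selection rule forces the value: the integral is nonzero (none).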